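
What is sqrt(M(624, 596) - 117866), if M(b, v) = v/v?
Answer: I*sqrt(117865) ≈ 343.31*I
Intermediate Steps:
M(b, v) = 1
sqrt(M(624, 596) - 117866) = sqrt(1 - 117866) = sqrt(-117865) = I*sqrt(117865)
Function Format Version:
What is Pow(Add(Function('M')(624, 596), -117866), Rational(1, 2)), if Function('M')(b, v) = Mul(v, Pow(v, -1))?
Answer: Mul(I, Pow(117865, Rational(1, 2))) ≈ Mul(343.31, I)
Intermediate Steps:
Function('M')(b, v) = 1
Pow(Add(Function('M')(624, 596), -117866), Rational(1, 2)) = Pow(Add(1, -117866), Rational(1, 2)) = Pow(-117865, Rational(1, 2)) = Mul(I, Pow(117865, Rational(1, 2)))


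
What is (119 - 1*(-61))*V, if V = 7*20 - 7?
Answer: 23940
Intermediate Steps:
V = 133 (V = 140 - 7 = 133)
(119 - 1*(-61))*V = (119 - 1*(-61))*133 = (119 + 61)*133 = 180*133 = 23940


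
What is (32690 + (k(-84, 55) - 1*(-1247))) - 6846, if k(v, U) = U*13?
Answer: 27806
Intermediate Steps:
k(v, U) = 13*U
(32690 + (k(-84, 55) - 1*(-1247))) - 6846 = (32690 + (13*55 - 1*(-1247))) - 6846 = (32690 + (715 + 1247)) - 6846 = (32690 + 1962) - 6846 = 34652 - 6846 = 27806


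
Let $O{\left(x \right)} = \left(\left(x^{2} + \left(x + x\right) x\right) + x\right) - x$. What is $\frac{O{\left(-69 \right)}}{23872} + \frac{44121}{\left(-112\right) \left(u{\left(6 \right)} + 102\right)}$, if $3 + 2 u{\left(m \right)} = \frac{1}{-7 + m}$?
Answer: $- \frac{249243}{74600} \approx -3.3411$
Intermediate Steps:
$u{\left(m \right)} = - \frac{3}{2} + \frac{1}{2 \left(-7 + m\right)}$
$O{\left(x \right)} = 3 x^{2}$ ($O{\left(x \right)} = \left(\left(x^{2} + 2 x x\right) + x\right) - x = \left(\left(x^{2} + 2 x^{2}\right) + x\right) - x = \left(3 x^{2} + x\right) - x = \left(x + 3 x^{2}\right) - x = 3 x^{2}$)
$\frac{O{\left(-69 \right)}}{23872} + \frac{44121}{\left(-112\right) \left(u{\left(6 \right)} + 102\right)} = \frac{3 \left(-69\right)^{2}}{23872} + \frac{44121}{\left(-112\right) \left(\frac{22 - 18}{2 \left(-7 + 6\right)} + 102\right)} = 3 \cdot 4761 \cdot \frac{1}{23872} + \frac{44121}{\left(-112\right) \left(\frac{22 - 18}{2 \left(-1\right)} + 102\right)} = 14283 \cdot \frac{1}{23872} + \frac{44121}{\left(-112\right) \left(\frac{1}{2} \left(-1\right) 4 + 102\right)} = \frac{14283}{23872} + \frac{44121}{\left(-112\right) \left(-2 + 102\right)} = \frac{14283}{23872} + \frac{44121}{\left(-112\right) 100} = \frac{14283}{23872} + \frac{44121}{-11200} = \frac{14283}{23872} + 44121 \left(- \frac{1}{11200}\right) = \frac{14283}{23872} - \frac{6303}{1600} = - \frac{249243}{74600}$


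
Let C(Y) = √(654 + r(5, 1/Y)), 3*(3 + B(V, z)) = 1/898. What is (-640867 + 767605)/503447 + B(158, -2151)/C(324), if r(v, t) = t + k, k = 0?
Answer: 126738/503447 - 24243*√211897/95141753 ≈ 0.13445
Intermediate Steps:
B(V, z) = -8081/2694 (B(V, z) = -3 + (⅓)/898 = -3 + (⅓)*(1/898) = -3 + 1/2694 = -8081/2694)
r(v, t) = t (r(v, t) = t + 0 = t)
C(Y) = √(654 + 1/Y)
(-640867 + 767605)/503447 + B(158, -2151)/C(324) = (-640867 + 767605)/503447 - 8081/(2694*√(654 + 1/324)) = 126738*(1/503447) - 8081/(2694*√(654 + 1/324)) = 126738/503447 - 8081*18*√211897/211897/2694 = 126738/503447 - 24243*√211897/95141753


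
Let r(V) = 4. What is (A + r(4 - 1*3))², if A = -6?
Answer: 4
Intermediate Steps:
(A + r(4 - 1*3))² = (-6 + 4)² = (-2)² = 4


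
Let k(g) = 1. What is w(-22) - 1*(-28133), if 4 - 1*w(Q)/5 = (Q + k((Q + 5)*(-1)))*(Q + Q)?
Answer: 23533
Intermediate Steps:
w(Q) = 20 - 10*Q*(1 + Q) (w(Q) = 20 - 5*(Q + 1)*(Q + Q) = 20 - 5*(1 + Q)*2*Q = 20 - 10*Q*(1 + Q))
w(-22) - 1*(-28133) = (20 - 10*(-22) - 10*(-22)²) - 1*(-28133) = (20 + 220 - 10*484) + 28133 = (20 + 220 - 4840) + 28133 = -4600 + 28133 = 23533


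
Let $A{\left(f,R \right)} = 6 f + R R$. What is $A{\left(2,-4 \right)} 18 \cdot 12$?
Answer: $6048$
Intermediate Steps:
$A{\left(f,R \right)} = R^{2} + 6 f$ ($A{\left(f,R \right)} = 6 f + R^{2} = R^{2} + 6 f$)
$A{\left(2,-4 \right)} 18 \cdot 12 = \left(\left(-4\right)^{2} + 6 \cdot 2\right) 18 \cdot 12 = \left(16 + 12\right) 18 \cdot 12 = 28 \cdot 18 \cdot 12 = 504 \cdot 12 = 6048$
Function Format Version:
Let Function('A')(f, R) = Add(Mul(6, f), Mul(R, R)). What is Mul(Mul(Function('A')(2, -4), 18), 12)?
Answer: 6048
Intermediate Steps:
Function('A')(f, R) = Add(Pow(R, 2), Mul(6, f)) (Function('A')(f, R) = Add(Mul(6, f), Pow(R, 2)) = Add(Pow(R, 2), Mul(6, f)))
Mul(Mul(Function('A')(2, -4), 18), 12) = Mul(Mul(Add(Pow(-4, 2), Mul(6, 2)), 18), 12) = Mul(Mul(Add(16, 12), 18), 12) = Mul(Mul(28, 18), 12) = Mul(504, 12) = 6048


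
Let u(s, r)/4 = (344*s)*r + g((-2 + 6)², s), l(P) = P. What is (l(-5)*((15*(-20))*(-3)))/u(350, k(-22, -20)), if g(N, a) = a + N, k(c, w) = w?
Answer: 1125/2407634 ≈ 0.00046726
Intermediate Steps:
g(N, a) = N + a
u(s, r) = 64 + 4*s + 1376*r*s (u(s, r) = 4*((344*s)*r + ((-2 + 6)² + s)) = 4*(344*r*s + (4² + s)) = 4*(344*r*s + (16 + s)) = 4*(16 + s + 344*r*s) = 64 + 4*s + 1376*r*s)
(l(-5)*((15*(-20))*(-3)))/u(350, k(-22, -20)) = (-5*15*(-20)*(-3))/(64 + 4*350 + 1376*(-20)*350) = (-(-1500)*(-3))/(64 + 1400 - 9632000) = -5*900/(-9630536) = -4500*(-1/9630536) = 1125/2407634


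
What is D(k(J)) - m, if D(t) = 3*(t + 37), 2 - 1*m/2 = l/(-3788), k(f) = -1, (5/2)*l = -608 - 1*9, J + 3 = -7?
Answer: 493057/4735 ≈ 104.13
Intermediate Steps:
J = -10 (J = -3 - 7 = -10)
l = -1234/5 (l = 2*(-608 - 1*9)/5 = 2*(-608 - 9)/5 = (⅖)*(-617) = -1234/5 ≈ -246.80)
m = 18323/4735 (m = 4 - (-2468)/(5*(-3788)) = 4 - (-2468)*(-1)/(5*3788) = 4 - 2*617/9470 = 4 - 617/4735 = 18323/4735 ≈ 3.8697)
D(t) = 111 + 3*t (D(t) = 3*(37 + t) = 111 + 3*t)
D(k(J)) - m = (111 + 3*(-1)) - 1*18323/4735 = (111 - 3) - 18323/4735 = 108 - 18323/4735 = 493057/4735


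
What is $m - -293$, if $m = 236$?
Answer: $529$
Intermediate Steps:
$m - -293 = 236 - -293 = 236 + 293 = 529$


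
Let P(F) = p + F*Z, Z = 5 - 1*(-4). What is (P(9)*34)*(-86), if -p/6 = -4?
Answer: -307020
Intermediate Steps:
p = 24 (p = -6*(-4) = 24)
Z = 9 (Z = 5 + 4 = 9)
P(F) = 24 + 9*F (P(F) = 24 + F*9 = 24 + 9*F)
(P(9)*34)*(-86) = ((24 + 9*9)*34)*(-86) = ((24 + 81)*34)*(-86) = (105*34)*(-86) = 3570*(-86) = -307020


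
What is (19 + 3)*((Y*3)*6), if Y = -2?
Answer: -792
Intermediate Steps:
(19 + 3)*((Y*3)*6) = (19 + 3)*(-2*3*6) = 22*(-6*6) = 22*(-36) = -792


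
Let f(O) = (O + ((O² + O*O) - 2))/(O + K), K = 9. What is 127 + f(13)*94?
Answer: 17800/11 ≈ 1618.2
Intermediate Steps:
f(O) = (-2 + O + 2*O²)/(9 + O) (f(O) = (O + ((O² + O*O) - 2))/(O + 9) = (O + ((O² + O²) - 2))/(9 + O) = (O + (2*O² - 2))/(9 + O) = (O + (-2 + 2*O²))/(9 + O) = (-2 + O + 2*O²)/(9 + O))
127 + f(13)*94 = 127 + ((-2 + 13 + 2*13²)/(9 + 13))*94 = 127 + ((-2 + 13 + 2*169)/22)*94 = 127 + ((-2 + 13 + 338)/22)*94 = 127 + ((1/22)*349)*94 = 127 + (349/22)*94 = 127 + 16403/11 = 17800/11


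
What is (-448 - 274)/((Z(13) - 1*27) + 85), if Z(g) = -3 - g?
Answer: -361/21 ≈ -17.190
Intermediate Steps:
(-448 - 274)/((Z(13) - 1*27) + 85) = (-448 - 274)/(((-3 - 1*13) - 1*27) + 85) = -722/(((-3 - 13) - 27) + 85) = -722/((-16 - 27) + 85) = -722/(-43 + 85) = -722/42 = -722*1/42 = -361/21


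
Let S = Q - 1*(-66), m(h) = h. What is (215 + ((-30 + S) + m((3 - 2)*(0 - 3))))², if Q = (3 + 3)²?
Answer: 80656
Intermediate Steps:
Q = 36 (Q = 6² = 36)
S = 102 (S = 36 - 1*(-66) = 36 + 66 = 102)
(215 + ((-30 + S) + m((3 - 2)*(0 - 3))))² = (215 + ((-30 + 102) + (3 - 2)*(0 - 3)))² = (215 + (72 + 1*(-3)))² = (215 + (72 - 3))² = (215 + 69)² = 284² = 80656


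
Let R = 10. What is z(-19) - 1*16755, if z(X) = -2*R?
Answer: -16775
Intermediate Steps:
z(X) = -20 (z(X) = -2*10 = -20)
z(-19) - 1*16755 = -20 - 1*16755 = -20 - 16755 = -16775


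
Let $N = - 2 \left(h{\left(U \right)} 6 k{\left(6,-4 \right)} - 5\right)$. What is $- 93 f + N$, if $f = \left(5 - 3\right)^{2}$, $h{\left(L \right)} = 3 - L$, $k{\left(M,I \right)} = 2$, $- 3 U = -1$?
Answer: $-426$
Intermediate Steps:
$U = \frac{1}{3}$ ($U = \left(- \frac{1}{3}\right) \left(-1\right) = \frac{1}{3} \approx 0.33333$)
$f = 4$ ($f = 2^{2} = 4$)
$N = -54$ ($N = - 2 \left(\left(3 - \frac{1}{3}\right) 6 \cdot 2 - 5\right) = - 2 \left(\frac{8}{3} \cdot 6 \cdot 2 - 5\right) = - 2 \left(16 \cdot 2 - 5\right) = - 2 \left(32 - 5\right) = \left(-2\right) 27 = -54$)
$- 93 f + N = \left(-93\right) 4 - 54 = -372 - 54 = -426$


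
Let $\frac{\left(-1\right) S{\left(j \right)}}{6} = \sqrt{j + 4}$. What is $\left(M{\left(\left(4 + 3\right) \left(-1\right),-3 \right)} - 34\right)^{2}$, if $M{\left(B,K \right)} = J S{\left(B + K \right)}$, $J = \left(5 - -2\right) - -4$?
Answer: $-24980 + 4488 i \sqrt{6} \approx -24980.0 + 10993.0 i$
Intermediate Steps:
$S{\left(j \right)} = - 6 \sqrt{4 + j}$ ($S{\left(j \right)} = - 6 \sqrt{j + 4} = - 6 \sqrt{4 + j}$)
$J = 11$ ($J = \left(5 + 2\right) + 4 = 7 + 4 = 11$)
$M{\left(B,K \right)} = - 66 \sqrt{4 + B + K}$ ($M{\left(B,K \right)} = 11 \left(- 6 \sqrt{4 + \left(B + K\right)}\right) = 11 \left(- 6 \sqrt{4 + B + K}\right) = - 66 \sqrt{4 + B + K}$)
$\left(M{\left(\left(4 + 3\right) \left(-1\right),-3 \right)} - 34\right)^{2} = \left(- 66 \sqrt{4 + \left(4 + 3\right) \left(-1\right) - 3} - 34\right)^{2} = \left(- 66 \sqrt{4 + 7 \left(-1\right) - 3} - 34\right)^{2} = \left(- 66 \sqrt{4 - 7 - 3} - 34\right)^{2} = \left(- 66 \sqrt{-6} - 34\right)^{2} = \left(- 66 i \sqrt{6} - 34\right)^{2} = \left(-34 - 66 i \sqrt{6}\right)^{2}$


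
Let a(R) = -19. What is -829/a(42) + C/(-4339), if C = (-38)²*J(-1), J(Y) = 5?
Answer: 3459851/82441 ≈ 41.968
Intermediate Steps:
C = 7220 (C = (-38)²*5 = 1444*5 = 7220)
-829/a(42) + C/(-4339) = -829/(-19) + 7220/(-4339) = -829*(-1/19) + 7220*(-1/4339) = 829/19 - 7220/4339 = 3459851/82441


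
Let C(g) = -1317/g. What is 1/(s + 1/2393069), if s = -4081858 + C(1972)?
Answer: -4719132068/19262830136492245 ≈ -2.4499e-7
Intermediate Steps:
s = -8049425293/1972 (s = -4081858 - 1317/1972 = -8049425293/1972 ≈ -4.0819e+6)
1/(s + 1/2393069) = 1/(-8049425293/1972 + 1/2393069) = 1/(-19262830136492245/4719132068) = -4719132068/19262830136492245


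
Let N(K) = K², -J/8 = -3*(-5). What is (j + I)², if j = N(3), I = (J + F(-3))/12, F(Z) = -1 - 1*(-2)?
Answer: 121/144 ≈ 0.84028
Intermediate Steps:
J = -120 (J = -(-24)*(-5) = -8*15 = -120)
F(Z) = 1 (F(Z) = -1 + 2 = 1)
I = -119/12 (I = (-120 + 1)/12 = (1/12)*(-119) = -119/12 ≈ -9.9167)
j = 9 (j = 3² = 9)
(j + I)² = (9 - 119/12)² = (-11/12)² = 121/144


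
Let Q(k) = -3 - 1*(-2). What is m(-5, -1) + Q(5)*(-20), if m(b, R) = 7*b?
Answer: -15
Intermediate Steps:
Q(k) = -1 (Q(k) = -3 + 2 = -1)
m(-5, -1) + Q(5)*(-20) = 7*(-5) - 1*(-20) = -35 + 20 = -15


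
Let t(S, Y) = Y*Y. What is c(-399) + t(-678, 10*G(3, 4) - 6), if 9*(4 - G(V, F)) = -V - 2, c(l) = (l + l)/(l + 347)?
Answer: 3327455/2106 ≈ 1580.0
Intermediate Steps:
c(l) = 2*l/(347 + l) (c(l) = (2*l)/(347 + l) = 2*l/(347 + l))
G(V, F) = 38/9 + V/9 (G(V, F) = 4 - (-V - 2)/9 = 4 - (-2 - V)/9 = 4 + (2/9 + V/9) = 38/9 + V/9)
t(S, Y) = Y²
c(-399) + t(-678, 10*G(3, 4) - 6) = 2*(-399)/(347 - 399) + (10*(38/9 + (⅑)*3) - 6)² = 2*(-399)/(-52) + (10*(38/9 + ⅓) - 6)² = 2*(-399)*(-1/52) + (10*(41/9) - 6)² = 399/26 + (410/9 - 6)² = 399/26 + (356/9)² = 399/26 + 126736/81 = 3327455/2106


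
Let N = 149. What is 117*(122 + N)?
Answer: 31707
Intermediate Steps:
117*(122 + N) = 117*(122 + 149) = 117*271 = 31707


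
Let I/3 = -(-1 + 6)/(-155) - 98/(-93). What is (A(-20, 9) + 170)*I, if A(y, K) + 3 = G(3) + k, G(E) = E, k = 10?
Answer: 18180/31 ≈ 586.45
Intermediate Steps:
A(y, K) = 10 (A(y, K) = -3 + (3 + 10) = -3 + 13 = 10)
I = 101/31 (I = 3*(-(-1 + 6)/(-155) - 98/(-93)) = 3*(-1*5*(-1/155) - 98*(-1/93)) = 3*(-5*(-1/155) + 98/93) = 3*(1/31 + 98/93) = 3*(101/93) = 101/31 ≈ 3.2581)
(A(-20, 9) + 170)*I = (10 + 170)*(101/31) = 180*(101/31) = 18180/31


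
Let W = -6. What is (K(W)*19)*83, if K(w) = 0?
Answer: 0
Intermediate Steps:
(K(W)*19)*83 = (0*19)*83 = 0*83 = 0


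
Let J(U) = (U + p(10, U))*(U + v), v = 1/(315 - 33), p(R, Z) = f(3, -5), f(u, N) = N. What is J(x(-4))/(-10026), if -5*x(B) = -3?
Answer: 9361/35341650 ≈ 0.00026487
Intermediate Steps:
x(B) = ⅗ (x(B) = -⅕*(-3) = ⅗)
p(R, Z) = -5
v = 1/282 ≈ 0.0035461
J(U) = (-5 + U)*(1/282 + U) (J(U) = (U - 5)*(U + 1/282) = (-5 + U)*(1/282 + U))
J(x(-4))/(-10026) = (-5/282 + (⅗)² - 1409/282*⅗)/(-10026) = (-5/282 + 9/25 - 1409/470)*(-1/10026) = -9361/3525*(-1/10026) = 9361/35341650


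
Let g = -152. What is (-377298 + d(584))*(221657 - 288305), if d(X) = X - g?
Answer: 25097104176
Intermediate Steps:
d(X) = 152 + X (d(X) = X - 1*(-152) = X + 152 = 152 + X)
(-377298 + d(584))*(221657 - 288305) = (-377298 + (152 + 584))*(221657 - 288305) = (-377298 + 736)*(-66648) = -376562*(-66648) = 25097104176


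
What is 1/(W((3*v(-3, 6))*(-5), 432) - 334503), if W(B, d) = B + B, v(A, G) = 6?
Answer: -1/334683 ≈ -2.9879e-6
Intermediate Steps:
W(B, d) = 2*B
1/(W((3*v(-3, 6))*(-5), 432) - 334503) = 1/(2*((3*6)*(-5)) - 334503) = 1/(2*(18*(-5)) - 334503) = 1/(2*(-90) - 334503) = 1/(-180 - 334503) = 1/(-334683) = -1/334683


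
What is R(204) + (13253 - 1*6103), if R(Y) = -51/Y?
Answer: 28599/4 ≈ 7149.8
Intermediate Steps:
R(204) + (13253 - 1*6103) = -51/204 + (13253 - 1*6103) = -51*1/204 + (13253 - 6103) = -¼ + 7150 = 28599/4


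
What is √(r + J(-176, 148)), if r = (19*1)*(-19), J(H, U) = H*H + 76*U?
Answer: √41863 ≈ 204.60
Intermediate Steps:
J(H, U) = H² + 76*U
r = -361 (r = 19*(-19) = -361)
√(r + J(-176, 148)) = √(-361 + ((-176)² + 76*148)) = √(-361 + (30976 + 11248)) = √(-361 + 42224) = √41863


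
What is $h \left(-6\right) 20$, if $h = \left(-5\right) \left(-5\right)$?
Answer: $-3000$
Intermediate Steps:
$h = 25$
$h \left(-6\right) 20 = 25 \left(-6\right) 20 = \left(-150\right) 20 = -3000$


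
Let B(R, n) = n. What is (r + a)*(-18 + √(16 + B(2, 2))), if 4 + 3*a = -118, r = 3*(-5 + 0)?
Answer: 1002 - 167*√2 ≈ 765.83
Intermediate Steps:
r = -15 (r = 3*(-5) = -15)
a = -122/3 (a = -4/3 + (⅓)*(-118) = -4/3 - 118/3 = -122/3 ≈ -40.667)
(r + a)*(-18 + √(16 + B(2, 2))) = (-15 - 122/3)*(-18 + √(16 + 2)) = -167*(-18 + √18)/3 = -167*(-18 + 3*√2)/3 = 1002 - 167*√2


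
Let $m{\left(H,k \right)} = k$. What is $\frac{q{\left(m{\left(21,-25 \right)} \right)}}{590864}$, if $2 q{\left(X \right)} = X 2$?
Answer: $- \frac{25}{590864} \approx -4.2311 \cdot 10^{-5}$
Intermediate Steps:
$q{\left(X \right)} = X$ ($q{\left(X \right)} = \frac{X 2}{2} = \frac{2 X}{2} = X$)
$\frac{q{\left(m{\left(21,-25 \right)} \right)}}{590864} = - \frac{25}{590864}$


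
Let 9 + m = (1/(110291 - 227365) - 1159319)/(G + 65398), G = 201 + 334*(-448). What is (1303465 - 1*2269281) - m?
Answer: -9501821717752301/9838079442 ≈ -9.6582e+5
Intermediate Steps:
G = -149431 (G = 201 - 149632 = -149431)
m = 47183397629/9838079442 (m = -9 + (1/(110291 - 227365) - 1159319)/(-149431 + 65398) = -9 + (1/(-117074) - 1159319)/(-84033) = -9 + (-1/117074 - 1159319)*(-1/84033) = -9 - 135726112607/117074*(-1/84033) = -9 + 135726112607/9838079442 = 47183397629/9838079442 ≈ 4.7960)
(1303465 - 1*2269281) - m = (1303465 - 1*2269281) - 1*47183397629/9838079442 = (1303465 - 2269281) - 47183397629/9838079442 = -965816 - 47183397629/9838079442 = -9501821717752301/9838079442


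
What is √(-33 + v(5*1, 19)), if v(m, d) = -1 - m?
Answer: I*√39 ≈ 6.245*I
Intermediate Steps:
√(-33 + v(5*1, 19)) = √(-33 + (-1 - 5)) = √(-33 - 6) = √(-39) = I*√39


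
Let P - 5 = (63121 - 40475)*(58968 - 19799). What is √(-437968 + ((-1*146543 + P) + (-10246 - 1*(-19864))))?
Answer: √886446286 ≈ 29773.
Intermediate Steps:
P = 887021179 (P = 5 + (63121 - 40475)*(58968 - 19799) = 5 + 22646*39169 = 5 + 887021174 = 887021179)
√(-437968 + ((-1*146543 + P) + (-10246 - 1*(-19864)))) = √(-437968 + ((-1*146543 + 887021179) + (-10246 - 1*(-19864)))) = √(-437968 + ((-146543 + 887021179) + (-10246 + 19864))) = √(-437968 + (886874636 + 9618)) = √(-437968 + 886884254) = √886446286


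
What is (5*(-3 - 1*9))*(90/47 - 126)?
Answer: 349920/47 ≈ 7445.1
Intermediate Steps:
(5*(-3 - 1*9))*(90/47 - 126) = (5*(-3 - 9))*(90*(1/47) - 126) = (5*(-12))*(90/47 - 126) = -60*(-5832/47) = 349920/47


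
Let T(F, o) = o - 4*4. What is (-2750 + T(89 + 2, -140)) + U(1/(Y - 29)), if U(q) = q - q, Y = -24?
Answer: -2906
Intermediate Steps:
T(F, o) = -16 + o (T(F, o) = o - 16 = -16 + o)
U(q) = 0
(-2750 + T(89 + 2, -140)) + U(1/(Y - 29)) = (-2750 + (-16 - 140)) + 0 = (-2750 - 156) + 0 = -2906 + 0 = -2906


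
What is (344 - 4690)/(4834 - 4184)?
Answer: -2173/325 ≈ -6.6862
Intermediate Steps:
(344 - 4690)/(4834 - 4184) = -4346/650 = -4346*1/650 = -2173/325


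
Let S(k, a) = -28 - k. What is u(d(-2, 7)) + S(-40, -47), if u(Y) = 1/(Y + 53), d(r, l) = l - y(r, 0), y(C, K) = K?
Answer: 721/60 ≈ 12.017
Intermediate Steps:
d(r, l) = l (d(r, l) = l - 1*0 = l + 0 = l)
u(Y) = 1/(53 + Y)
u(d(-2, 7)) + S(-40, -47) = 1/(53 + 7) + (-28 - 1*(-40)) = 1/60 + (-28 + 40) = 1/60 + 12 = 721/60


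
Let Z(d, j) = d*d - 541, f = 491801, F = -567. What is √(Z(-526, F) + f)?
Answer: 104*√71 ≈ 876.32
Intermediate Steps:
Z(d, j) = -541 + d² (Z(d, j) = d² - 541 = -541 + d²)
√(Z(-526, F) + f) = √((-541 + (-526)²) + 491801) = √((-541 + 276676) + 491801) = √(276135 + 491801) = √767936 = 104*√71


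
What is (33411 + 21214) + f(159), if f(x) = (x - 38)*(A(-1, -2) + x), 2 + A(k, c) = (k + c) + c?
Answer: 73017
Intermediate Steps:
A(k, c) = -2 + k + 2*c (A(k, c) = -2 + ((k + c) + c) = -2 + ((c + k) + c) = -2 + (k + 2*c) = -2 + k + 2*c)
f(x) = (-38 + x)*(-7 + x) (f(x) = (x - 38)*((-2 - 1 + 2*(-2)) + x) = (-38 + x)*((-2 - 1 - 4) + x) = (-38 + x)*(-7 + x))
(33411 + 21214) + f(159) = (33411 + 21214) + (266 + 159² - 45*159) = 54625 + (266 + 25281 - 7155) = 54625 + 18392 = 73017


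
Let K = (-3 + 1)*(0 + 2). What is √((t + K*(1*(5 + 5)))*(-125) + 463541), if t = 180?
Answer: √446041 ≈ 667.86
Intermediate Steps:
K = -4 (K = -2*2 = -4)
√((t + K*(1*(5 + 5)))*(-125) + 463541) = √((180 - 4*(5 + 5))*(-125) + 463541) = √((180 - 4*10)*(-125) + 463541) = √((180 - 40)*(-125) + 463541) = √(140*(-125) + 463541) = √(-17500 + 463541) = √446041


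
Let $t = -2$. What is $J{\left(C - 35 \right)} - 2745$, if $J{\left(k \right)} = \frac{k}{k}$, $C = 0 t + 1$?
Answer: $-2744$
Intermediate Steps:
$C = 1$ ($C = 0 \left(-2\right) + 1 = 0 + 1 = 1$)
$J{\left(k \right)} = 1$
$J{\left(C - 35 \right)} - 2745 = 1 - 2745 = -2744$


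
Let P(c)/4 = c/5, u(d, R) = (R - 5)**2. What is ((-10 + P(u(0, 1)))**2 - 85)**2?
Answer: 3721041/625 ≈ 5953.7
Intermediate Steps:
u(d, R) = (-5 + R)**2
P(c) = 4*c/5 (P(c) = 4*(c/5) = 4*c/5)
((-10 + P(u(0, 1)))**2 - 85)**2 = ((-10 + 4*(-5 + 1)**2/5)**2 - 85)**2 = ((-10 + (4/5)*(-4)**2)**2 - 85)**2 = ((-10 + (4/5)*16)**2 - 85)**2 = ((-10 + 64/5)**2 - 85)**2 = ((14/5)**2 - 85)**2 = (196/25 - 85)**2 = (-1929/25)**2 = 3721041/625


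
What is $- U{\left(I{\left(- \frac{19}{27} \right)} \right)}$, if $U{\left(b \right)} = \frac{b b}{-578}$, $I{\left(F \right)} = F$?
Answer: $\frac{361}{421362} \approx 0.00085675$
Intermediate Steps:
$U{\left(b \right)} = - \frac{b^{2}}{578}$ ($U{\left(b \right)} = b^{2} \left(- \frac{1}{578}\right) = - \frac{b^{2}}{578}$)
$- U{\left(I{\left(- \frac{19}{27} \right)} \right)} = - \frac{\left(-1\right) \left(- \frac{19}{27}\right)^{2}}{578} = - \frac{\left(-1\right) 361}{578 \cdot 729} = \left(-1\right) \left(- \frac{361}{421362}\right) = \frac{361}{421362}$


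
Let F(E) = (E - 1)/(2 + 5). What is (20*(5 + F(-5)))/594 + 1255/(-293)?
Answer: -2524175/609147 ≈ -4.1438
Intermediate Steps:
F(E) = -⅐ + E/7 (F(E) = (-1 + E)/7 = (-1 + E)*(⅐) = -⅐ + E/7)
(20*(5 + F(-5)))/594 + 1255/(-293) = (20*(5 + (-⅐ + (⅐)*(-5))))/594 + 1255/(-293) = (20*(5 + (-⅐ - 5/7)))*(1/594) + 1255*(-1/293) = (20*(5 - 6/7))*(1/594) - 1255/293 = (20*(29/7))*(1/594) - 1255/293 = (580/7)*(1/594) - 1255/293 = 290/2079 - 1255/293 = -2524175/609147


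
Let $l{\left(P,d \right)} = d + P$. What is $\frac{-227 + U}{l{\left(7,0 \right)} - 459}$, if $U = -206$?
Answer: $\frac{433}{452} \approx 0.95796$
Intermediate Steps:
$l{\left(P,d \right)} = P + d$
$\frac{-227 + U}{l{\left(7,0 \right)} - 459} = \frac{-227 - 206}{\left(7 + 0\right) - 459} = - \frac{433}{7 - 459} = - \frac{433}{-452} = \left(-433\right) \left(- \frac{1}{452}\right) = \frac{433}{452}$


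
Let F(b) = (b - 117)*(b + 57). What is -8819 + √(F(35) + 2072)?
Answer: -8819 + 12*I*√38 ≈ -8819.0 + 73.973*I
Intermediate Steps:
F(b) = (-117 + b)*(57 + b)
-8819 + √(F(35) + 2072) = -8819 + √((-6669 + 35² - 60*35) + 2072) = -8819 + √((-6669 + 1225 - 2100) + 2072) = -8819 + √(-7544 + 2072) = -8819 + √(-5472) = -8819 + 12*I*√38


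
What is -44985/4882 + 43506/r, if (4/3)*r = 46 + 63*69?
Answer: 85575951/21446626 ≈ 3.9902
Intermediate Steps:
r = 13179/4 (r = 3*(46 + 63*69)/4 = 3*(46 + 4347)/4 = (¾)*4393 = 13179/4 ≈ 3294.8)
-44985/4882 + 43506/r = -44985/4882 + 43506/(13179/4) = -44985*1/4882 + 43506*(4/13179) = -44985/4882 + 58008/4393 = 85575951/21446626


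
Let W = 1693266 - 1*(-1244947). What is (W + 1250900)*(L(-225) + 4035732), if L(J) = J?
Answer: 16905194835291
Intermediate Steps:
W = 2938213 (W = 1693266 + 1244947 = 2938213)
(W + 1250900)*(L(-225) + 4035732) = (2938213 + 1250900)*(-225 + 4035732) = 4189113*4035507 = 16905194835291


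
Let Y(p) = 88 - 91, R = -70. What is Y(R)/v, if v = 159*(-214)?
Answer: 1/11342 ≈ 8.8168e-5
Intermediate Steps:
v = -34026
Y(p) = -3
Y(R)/v = -3/(-34026) = -3*(-1/34026) = 1/11342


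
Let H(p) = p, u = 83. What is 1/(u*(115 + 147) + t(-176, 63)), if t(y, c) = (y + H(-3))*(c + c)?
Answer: -1/808 ≈ -0.0012376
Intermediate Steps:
t(y, c) = 2*c*(-3 + y) (t(y, c) = (y - 3)*(c + c) = (-3 + y)*(2*c) = 2*c*(-3 + y))
1/(u*(115 + 147) + t(-176, 63)) = 1/(83*(115 + 147) + 2*63*(-3 - 176)) = 1/(83*262 + 2*63*(-179)) = 1/(21746 - 22554) = 1/(-808) = -1/808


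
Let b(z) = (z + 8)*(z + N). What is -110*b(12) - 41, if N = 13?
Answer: -55041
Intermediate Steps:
b(z) = (8 + z)*(13 + z) (b(z) = (z + 8)*(z + 13) = (8 + z)*(13 + z))
-110*b(12) - 41 = -110*(104 + 12² + 21*12) - 41 = -110*(104 + 144 + 252) - 41 = -110*500 - 41 = -55000 - 41 = -55041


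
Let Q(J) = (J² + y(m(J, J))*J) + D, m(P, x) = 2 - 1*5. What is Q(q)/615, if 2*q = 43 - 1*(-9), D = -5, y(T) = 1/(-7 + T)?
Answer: 1114/1025 ≈ 1.0868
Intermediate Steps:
m(P, x) = -3 (m(P, x) = 2 - 5 = -3)
q = 26 (q = (43 - 1*(-9))/2 = (43 + 9)/2 = (½)*52 = 26)
Q(J) = -5 + J² - J/10 (Q(J) = (J² + J/(-7 - 3)) - 5 = (J² + J/(-10)) - 5 = (J² - J/10) - 5 = -5 + J² - J/10)
Q(q)/615 = (-5 + 26² - ⅒*26)/615 = (-5 + 676 - 13/5)*(1/615) = (3342/5)*(1/615) = 1114/1025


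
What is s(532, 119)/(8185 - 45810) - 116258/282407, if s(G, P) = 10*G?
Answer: -167903214/303587525 ≈ -0.55306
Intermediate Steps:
s(532, 119)/(8185 - 45810) - 116258/282407 = (10*532)/(8185 - 45810) - 116258/282407 = 5320/(-37625) - 116258*1/282407 = 5320*(-1/37625) - 116258/282407 = -152/1075 - 116258/282407 = -167903214/303587525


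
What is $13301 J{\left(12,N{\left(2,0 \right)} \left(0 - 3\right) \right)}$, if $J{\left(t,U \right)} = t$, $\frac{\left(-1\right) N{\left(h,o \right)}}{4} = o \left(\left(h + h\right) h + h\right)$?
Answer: $159612$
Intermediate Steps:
$N{\left(h,o \right)} = - 4 o \left(h + 2 h^{2}\right)$ ($N{\left(h,o \right)} = - 4 o \left(\left(h + h\right) h + h\right) = - 4 o \left(2 h h + h\right) = - 4 o \left(2 h^{2} + h\right) = - 4 o \left(h + 2 h^{2}\right)$)
$13301 J{\left(12,N{\left(2,0 \right)} \left(0 - 3\right) \right)} = 13301 \cdot 12 = 159612$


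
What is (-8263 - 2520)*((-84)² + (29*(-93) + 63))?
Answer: -47682426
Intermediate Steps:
(-8263 - 2520)*((-84)² + (29*(-93) + 63)) = -10783*(7056 + (-2697 + 63)) = -10783*(7056 - 2634) = -10783*4422 = -47682426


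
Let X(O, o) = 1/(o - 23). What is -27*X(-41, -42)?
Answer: 27/65 ≈ 0.41538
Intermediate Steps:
X(O, o) = 1/(-23 + o)
-27*X(-41, -42) = -27/(-23 - 42) = -27/(-65) = -27*(-1/65) = 27/65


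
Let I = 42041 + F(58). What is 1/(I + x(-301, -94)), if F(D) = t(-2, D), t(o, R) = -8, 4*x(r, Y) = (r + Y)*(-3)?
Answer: 4/169317 ≈ 2.3624e-5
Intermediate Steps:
x(r, Y) = -3*Y/4 - 3*r/4 (x(r, Y) = ((r + Y)*(-3))/4 = ((Y + r)*(-3))/4 = (-3*Y - 3*r)/4 = -3*Y/4 - 3*r/4)
F(D) = -8
I = 42033 (I = 42041 - 8 = 42033)
1/(I + x(-301, -94)) = 1/(42033 + (-¾*(-94) - ¾*(-301))) = 1/(42033 + (141/2 + 903/4)) = 1/(42033 + 1185/4) = 1/(169317/4) = 4/169317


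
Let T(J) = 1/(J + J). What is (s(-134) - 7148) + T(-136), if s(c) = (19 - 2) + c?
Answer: -1976081/272 ≈ -7265.0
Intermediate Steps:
s(c) = 17 + c
T(J) = 1/(2*J)
(s(-134) - 7148) + T(-136) = ((17 - 134) - 7148) + (½)/(-136) = (-117 - 7148) + (½)*(-1/136) = -7265 - 1/272 = -1976081/272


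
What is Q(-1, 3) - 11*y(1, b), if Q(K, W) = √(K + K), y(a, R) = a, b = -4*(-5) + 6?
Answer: -11 + I*√2 ≈ -11.0 + 1.4142*I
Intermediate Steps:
b = 26 (b = 20 + 6 = 26)
Q(K, W) = √2*√K (Q(K, W) = √(2*K) = √2*√K)
Q(-1, 3) - 11*y(1, b) = √2*√(-1) - 11*1 = √2*I - 11 = I*√2 - 11 = -11 + I*√2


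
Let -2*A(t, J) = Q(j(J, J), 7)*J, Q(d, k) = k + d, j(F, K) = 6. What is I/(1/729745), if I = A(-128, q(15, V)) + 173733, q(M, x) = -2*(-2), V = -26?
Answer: 126761814715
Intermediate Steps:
q(M, x) = 4
Q(d, k) = d + k
A(t, J) = -13*J/2 (A(t, J) = -(6 + 7)*J/2 = -13*J/2)
I = 173707 (I = -13/2*4 + 173733 = -26 + 173733 = 173707)
I/(1/729745) = 173707/(1/729745) = 173707*729745 = 126761814715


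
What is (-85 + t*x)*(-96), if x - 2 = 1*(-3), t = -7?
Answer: 7488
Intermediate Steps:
x = -1 (x = 2 + 1*(-3) = 2 - 3 = -1)
(-85 + t*x)*(-96) = (-85 - 7*(-1))*(-96) = (-85 + 7)*(-96) = -78*(-96) = 7488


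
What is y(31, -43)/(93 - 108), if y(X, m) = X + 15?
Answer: -46/15 ≈ -3.0667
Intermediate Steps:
y(X, m) = 15 + X
y(31, -43)/(93 - 108) = (15 + 31)/(93 - 108) = 46/(-15) = 46*(-1/15) = -46/15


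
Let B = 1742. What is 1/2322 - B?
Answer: -4044923/2322 ≈ -1742.0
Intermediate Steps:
1/2322 - B = 1/2322 - 1*1742 = 1/2322 - 1742 = -4044923/2322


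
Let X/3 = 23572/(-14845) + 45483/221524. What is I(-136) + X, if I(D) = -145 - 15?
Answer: -539803510579/3288523780 ≈ -164.15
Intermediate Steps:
I(D) = -160
X = -13639705779/3288523780 (X = 3*(23572/(-14845) + 45483/221524) = 3*(23572*(-1/14845) + 45483*(1/221524)) = 3*(-23572/14845 + 45483/221524) = 3*(-4546568593/3288523780) = -13639705779/3288523780 ≈ -4.1477)
I(-136) + X = -160 - 13639705779/3288523780 = -539803510579/3288523780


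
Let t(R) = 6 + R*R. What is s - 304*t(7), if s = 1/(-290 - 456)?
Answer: -12473121/746 ≈ -16720.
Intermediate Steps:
s = -1/746 (s = 1/(-746) = -1/746 ≈ -0.0013405)
t(R) = 6 + R²
s - 304*t(7) = -1/746 - 304*(6 + 7²) = -1/746 - 304*(6 + 49) = -1/746 - 304*55 = -1/746 - 16720 = -12473121/746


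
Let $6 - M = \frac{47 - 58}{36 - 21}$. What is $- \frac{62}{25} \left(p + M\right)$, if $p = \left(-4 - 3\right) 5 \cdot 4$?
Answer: $\frac{123938}{375} \approx 330.5$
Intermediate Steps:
$M = \frac{101}{15}$ ($M = 6 - \frac{47 - 58}{36 - 21} = 6 - - \frac{11}{15} = 6 + \frac{11}{15} = \frac{101}{15} \approx 6.7333$)
$p = -140$ ($p = \left(-7\right) 20 = -140$)
$- \frac{62}{25} \left(p + M\right) = - \frac{62}{25} \left(-140 + \frac{101}{15}\right) = \left(-62\right) \frac{1}{25} \left(- \frac{1999}{15}\right) = \left(- \frac{62}{25}\right) \left(- \frac{1999}{15}\right) = \frac{123938}{375}$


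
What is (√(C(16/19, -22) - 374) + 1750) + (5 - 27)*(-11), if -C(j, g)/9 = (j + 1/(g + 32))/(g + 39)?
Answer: 1992 + I*√3907108130/3230 ≈ 1992.0 + 19.352*I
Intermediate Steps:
C(j, g) = -9*(j + 1/(32 + g))/(39 + g) (C(j, g) = -9*(j + 1/(g + 32))/(g + 39) = -9*(j + 1/(32 + g))/(39 + g))
(√(C(16/19, -22) - 374) + 1750) + (5 - 27)*(-11) = (√(9*(-1 - 512/19 - 1*(-22)*16/19)/(1248 + (-22)² + 71*(-22)) - 374) + 1750) + (5 - 27)*(-11) = (√(9*(-1 - 512/19 - 1*(-22)*16*(1/19))/(1248 + 484 - 1562) - 374) + 1750) - 22*(-11) = (√(9*(-1 - 32*16/19 - 1*(-22)*16/19)/170 - 374) + 1750) + 242 = (√(9*(1/170)*(-1 - 512/19 + 352/19) - 374) + 1750) + 242 = (√(9*(1/170)*(-179/19) - 374) + 1750) + 242 = (√(-1611/3230 - 374) + 1750) + 242 = (√(-1209631/3230) + 1750) + 242 = (I*√3907108130/3230 + 1750) + 242 = (1750 + I*√3907108130/3230) + 242 = 1992 + I*√3907108130/3230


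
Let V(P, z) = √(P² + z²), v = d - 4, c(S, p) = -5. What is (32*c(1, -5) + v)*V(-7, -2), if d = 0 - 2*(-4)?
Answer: -156*√53 ≈ -1135.7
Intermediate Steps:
d = 8 (d = 0 + 8 = 8)
v = 4 (v = 8 - 4 = 4)
(32*c(1, -5) + v)*V(-7, -2) = (32*(-5) + 4)*√((-7)² + (-2)²) = (-160 + 4)*√(49 + 4) = -156*√53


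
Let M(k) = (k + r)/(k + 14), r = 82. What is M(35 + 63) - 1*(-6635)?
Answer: 185825/28 ≈ 6636.6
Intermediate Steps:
M(k) = (82 + k)/(14 + k) (M(k) = (k + 82)/(k + 14) = (82 + k)/(14 + k))
M(35 + 63) - 1*(-6635) = (82 + (35 + 63))/(14 + (35 + 63)) - 1*(-6635) = (82 + 98)/(14 + 98) + 6635 = 180/112 + 6635 = (1/112)*180 + 6635 = 45/28 + 6635 = 185825/28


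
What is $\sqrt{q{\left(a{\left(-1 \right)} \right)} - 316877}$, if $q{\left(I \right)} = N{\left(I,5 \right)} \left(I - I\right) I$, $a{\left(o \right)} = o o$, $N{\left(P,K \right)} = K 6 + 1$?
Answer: $i \sqrt{316877} \approx 562.92 i$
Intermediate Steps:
$N{\left(P,K \right)} = 1 + 6 K$ ($N{\left(P,K \right)} = 6 K + 1 = 1 + 6 K$)
$a{\left(o \right)} = o^{2}$
$q{\left(I \right)} = 0$ ($q{\left(I \right)} = \left(1 + 6 \cdot 5\right) \left(I - I\right) I = \left(1 + 30\right) 0 I = 31 \cdot 0 = 0$)
$\sqrt{q{\left(a{\left(-1 \right)} \right)} - 316877} = \sqrt{0 - 316877} = \sqrt{-316877} = i \sqrt{316877}$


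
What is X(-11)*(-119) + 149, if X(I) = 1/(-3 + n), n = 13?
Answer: 1371/10 ≈ 137.10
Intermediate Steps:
X(I) = 1/10 (X(I) = 1/(-3 + 13) = 1/10)
X(-11)*(-119) + 149 = (1/10)*(-119) + 149 = -119/10 + 149 = 1371/10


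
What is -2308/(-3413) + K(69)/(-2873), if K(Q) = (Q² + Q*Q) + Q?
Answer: -26103199/9805549 ≈ -2.6621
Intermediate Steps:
K(Q) = Q + 2*Q² (K(Q) = (Q² + Q²) + Q = 2*Q² + Q = Q + 2*Q²)
-2308/(-3413) + K(69)/(-2873) = -2308/(-3413) + (69*(1 + 2*69))/(-2873) = -2308*(-1/3413) + (69*(1 + 138))*(-1/2873) = 2308/3413 + (69*139)*(-1/2873) = 2308/3413 + 9591*(-1/2873) = 2308/3413 - 9591/2873 = -26103199/9805549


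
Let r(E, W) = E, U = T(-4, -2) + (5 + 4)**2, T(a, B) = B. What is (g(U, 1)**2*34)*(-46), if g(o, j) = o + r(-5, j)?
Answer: -8564464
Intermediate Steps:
U = 79 (U = -2 + (5 + 4)**2 = -2 + 9**2 = -2 + 81 = 79)
g(o, j) = -5 + o (g(o, j) = o - 5 = -5 + o)
(g(U, 1)**2*34)*(-46) = ((-5 + 79)**2*34)*(-46) = (74**2*34)*(-46) = (5476*34)*(-46) = 186184*(-46) = -8564464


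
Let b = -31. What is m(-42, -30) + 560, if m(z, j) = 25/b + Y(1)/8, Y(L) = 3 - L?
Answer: 69371/124 ≈ 559.44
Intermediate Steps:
m(z, j) = -69/124 (m(z, j) = 25/(-31) + (3 - 1*1)/8 = 25*(-1/31) + (3 - 1)*(1/8) = -25/31 + 2*(1/8) = -25/31 + 1/4 = -69/124)
m(-42, -30) + 560 = -69/124 + 560 = 69371/124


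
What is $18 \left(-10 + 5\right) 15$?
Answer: $-1350$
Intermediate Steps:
$18 \left(-10 + 5\right) 15 = 18 \left(-5\right) 15 = \left(-90\right) 15 = -1350$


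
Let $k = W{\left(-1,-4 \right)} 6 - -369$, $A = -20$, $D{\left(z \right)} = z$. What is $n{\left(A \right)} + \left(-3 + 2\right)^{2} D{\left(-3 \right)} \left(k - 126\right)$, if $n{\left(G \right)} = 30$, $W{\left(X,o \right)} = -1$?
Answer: $-681$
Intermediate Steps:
$k = 363$ ($k = \left(-1\right) 6 - -369 = -6 + 369 = 363$)
$n{\left(A \right)} + \left(-3 + 2\right)^{2} D{\left(-3 \right)} \left(k - 126\right) = 30 + \left(-3 + 2\right)^{2} \left(-3\right) \left(363 - 126\right) = 30 + \left(-1\right)^{2} \left(-3\right) \left(363 - 126\right) = 30 + 1 \left(-3\right) 237 = 30 - 711 = -681$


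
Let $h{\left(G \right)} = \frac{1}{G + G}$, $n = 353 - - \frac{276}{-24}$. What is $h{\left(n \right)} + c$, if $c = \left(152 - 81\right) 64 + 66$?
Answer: $\frac{3148631}{683} \approx 4610.0$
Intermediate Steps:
$n = \frac{683}{2}$ ($n = 353 - \left(-276\right) \left(- \frac{1}{24}\right) = 353 - \frac{23}{2} = \frac{683}{2} \approx 341.5$)
$h{\left(G \right)} = \frac{1}{2 G}$
$c = 4610$ ($c = 71 \cdot 64 + 66 = 4544 + 66 = 4610$)
$h{\left(n \right)} + c = \frac{1}{2 \cdot \frac{683}{2}} + 4610 = \frac{1}{2} \cdot \frac{2}{683} + 4610 = \frac{1}{683} + 4610 = \frac{3148631}{683}$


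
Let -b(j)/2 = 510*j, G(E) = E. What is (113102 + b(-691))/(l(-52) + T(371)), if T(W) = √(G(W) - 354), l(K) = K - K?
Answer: 817922*√17/17 ≈ 1.9838e+5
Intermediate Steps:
l(K) = 0
T(W) = √(-354 + W) (T(W) = √(W - 354) = √(-354 + W))
b(j) = -1020*j
(113102 + b(-691))/(l(-52) + T(371)) = (113102 - 1020*(-691))/(0 + √(-354 + 371)) = (113102 + 704820)/(0 + √17) = 817922/(√17) = 817922*(√17/17) = 817922*√17/17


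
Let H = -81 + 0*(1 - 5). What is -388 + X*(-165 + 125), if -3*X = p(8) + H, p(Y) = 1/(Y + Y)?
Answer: -8803/6 ≈ -1467.2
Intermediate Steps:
p(Y) = 1/(2*Y)
H = -81 (H = -81 + 0*(-4) = -81 + 0 = -81)
X = 1295/48 (X = -((½)/8 - 81)/3 = -((½)*(⅛) - 81)/3 = -(1/16 - 81)/3 = -⅓*(-1295/16) = 1295/48 ≈ 26.979)
-388 + X*(-165 + 125) = -388 + 1295*(-165 + 125)/48 = -388 + (1295/48)*(-40) = -388 - 6475/6 = -8803/6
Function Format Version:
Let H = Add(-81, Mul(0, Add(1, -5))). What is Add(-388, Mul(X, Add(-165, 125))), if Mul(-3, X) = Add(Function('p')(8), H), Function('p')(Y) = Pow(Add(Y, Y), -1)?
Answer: Rational(-8803, 6) ≈ -1467.2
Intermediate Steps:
Function('p')(Y) = Mul(Rational(1, 2), Pow(Y, -1)) (Function('p')(Y) = Pow(Mul(2, Y), -1) = Mul(Rational(1, 2), Pow(Y, -1)))
H = -81 (H = Add(-81, Mul(0, -4)) = Add(-81, 0) = -81)
X = Rational(1295, 48) (X = Mul(Rational(-1, 3), Add(Mul(Rational(1, 2), Pow(8, -1)), -81)) = Mul(Rational(-1, 3), Add(Mul(Rational(1, 2), Rational(1, 8)), -81)) = Mul(Rational(-1, 3), Add(Rational(1, 16), -81)) = Mul(Rational(-1, 3), Rational(-1295, 16)) = Rational(1295, 48) ≈ 26.979)
Add(-388, Mul(X, Add(-165, 125))) = Add(-388, Mul(Rational(1295, 48), Add(-165, 125))) = Add(-388, Mul(Rational(1295, 48), -40)) = Add(-388, Rational(-6475, 6)) = Rational(-8803, 6)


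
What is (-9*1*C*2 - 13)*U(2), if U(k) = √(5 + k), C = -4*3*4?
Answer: 851*√7 ≈ 2251.5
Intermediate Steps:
C = -48 (C = -12*4 = -48)
(-9*1*C*2 - 13)*U(2) = (-9*1*(-48)*2 - 13)*√(5 + 2) = (-(-432)*2 - 13)*√7 = (-9*(-96) - 13)*√7 = (864 - 13)*√7 = 851*√7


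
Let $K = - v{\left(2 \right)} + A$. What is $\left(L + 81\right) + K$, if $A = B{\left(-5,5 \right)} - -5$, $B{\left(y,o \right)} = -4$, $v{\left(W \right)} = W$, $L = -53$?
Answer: $27$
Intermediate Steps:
$A = 1$ ($A = -4 - -5 = -4 + 5 = 1$)
$K = -1$ ($K = \left(-1\right) 2 + 1 = -2 + 1 = -1$)
$\left(L + 81\right) + K = \left(-53 + 81\right) - 1 = 28 - 1 = 27$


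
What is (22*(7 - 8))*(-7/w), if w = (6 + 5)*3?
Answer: 14/3 ≈ 4.6667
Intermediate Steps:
w = 33 (w = 11*3 = 33)
(22*(7 - 8))*(-7/w) = (22*(7 - 8))*(-7/33) = (22*(-1))*(-7*1/33) = -22*(-7/33) = 14/3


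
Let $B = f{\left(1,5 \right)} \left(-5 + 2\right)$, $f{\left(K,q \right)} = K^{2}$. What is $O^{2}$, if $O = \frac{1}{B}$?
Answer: $\frac{1}{9} \approx 0.11111$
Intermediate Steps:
$B = -3$ ($B = 1^{2} \left(-5 + 2\right) = 1 \left(-3\right) = -3$)
$O = - \frac{1}{3}$ ($O = \frac{1}{-3} = - \frac{1}{3} \approx -0.33333$)
$O^{2} = \left(- \frac{1}{3}\right)^{2} = \frac{1}{9}$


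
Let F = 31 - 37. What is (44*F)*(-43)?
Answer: 11352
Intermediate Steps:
F = -6
(44*F)*(-43) = (44*(-6))*(-43) = -264*(-43) = 11352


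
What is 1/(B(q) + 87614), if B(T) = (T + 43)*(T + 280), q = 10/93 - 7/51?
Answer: 2499561/249067252942 ≈ 1.0036e-5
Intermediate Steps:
q = -47/1581 (q = 10*(1/93) - 7*1/51 = 10/93 - 7/51 = -47/1581 ≈ -0.029728)
B(T) = (43 + T)*(280 + T)
1/(B(q) + 87614) = 1/((12040 + (-47/1581)² + 323*(-47/1581)) + 87614) = 1/((12040 + 2209/2499561 - 893/93) + 87614) = 1/(30070715488/2499561 + 87614) = 1/(249067252942/2499561) = 2499561/249067252942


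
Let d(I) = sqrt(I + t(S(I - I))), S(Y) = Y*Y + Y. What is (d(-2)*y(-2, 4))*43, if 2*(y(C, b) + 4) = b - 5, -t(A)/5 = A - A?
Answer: -387*I*sqrt(2)/2 ≈ -273.65*I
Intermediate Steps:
S(Y) = Y + Y**2 (S(Y) = Y**2 + Y = Y + Y**2)
t(A) = 0 (t(A) = -5*(A - A) = -5*0 = 0)
y(C, b) = -13/2 + b/2 (y(C, b) = -4 + (b - 5)/2 = -4 + (-5 + b)/2 = -4 + (-5/2 + b/2) = -13/2 + b/2)
d(I) = sqrt(I) (d(I) = sqrt(I + 0) = sqrt(I))
(d(-2)*y(-2, 4))*43 = (sqrt(-2)*(-13/2 + (1/2)*4))*43 = ((I*sqrt(2))*(-13/2 + 2))*43 = ((I*sqrt(2))*(-9/2))*43 = -9*I*sqrt(2)/2*43 = -387*I*sqrt(2)/2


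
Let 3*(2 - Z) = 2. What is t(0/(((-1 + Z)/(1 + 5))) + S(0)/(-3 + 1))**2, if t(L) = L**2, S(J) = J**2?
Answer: 0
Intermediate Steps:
Z = 4/3 (Z = 2 - 1/3*2 = 2 - 2/3 = 4/3 ≈ 1.3333)
t(0/(((-1 + Z)/(1 + 5))) + S(0)/(-3 + 1))**2 = ((0/(((-1 + 4/3)/(1 + 5))) + 0**2/(-3 + 1))**2)**2 = ((0/(((1/3)/6)) + 0/(-2))**2)**2 = ((0/(((1/3)*(1/6))) + 0*(-1/2))**2)**2 = ((0/(1/18) + 0)**2)**2 = ((0*18 + 0)**2)**2 = ((0 + 0)**2)**2 = (0**2)**2 = 0**2 = 0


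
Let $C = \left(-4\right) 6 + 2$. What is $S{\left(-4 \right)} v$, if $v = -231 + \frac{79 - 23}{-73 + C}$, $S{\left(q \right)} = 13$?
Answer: $- \frac{286013}{95} \approx -3010.7$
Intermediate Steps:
$C = -22$ ($C = -24 + 2 = -22$)
$v = - \frac{22001}{95}$ ($v = -231 + \frac{79 - 23}{-73 - 22} = -231 + \frac{56}{-95} = -231 + 56 \left(- \frac{1}{95}\right) = -231 - \frac{56}{95} = - \frac{22001}{95} \approx -231.59$)
$S{\left(-4 \right)} v = 13 \left(- \frac{22001}{95}\right) = - \frac{286013}{95}$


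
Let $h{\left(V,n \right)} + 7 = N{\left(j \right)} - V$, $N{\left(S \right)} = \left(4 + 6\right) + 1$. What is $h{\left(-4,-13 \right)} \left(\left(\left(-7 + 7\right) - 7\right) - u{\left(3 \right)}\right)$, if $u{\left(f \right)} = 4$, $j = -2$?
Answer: $-88$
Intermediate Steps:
$N{\left(S \right)} = 11$ ($N{\left(S \right)} = 10 + 1 = 11$)
$h{\left(V,n \right)} = 4 - V$ ($h{\left(V,n \right)} = -7 - \left(-11 + V\right) = 4 - V$)
$h{\left(-4,-13 \right)} \left(\left(\left(-7 + 7\right) - 7\right) - u{\left(3 \right)}\right) = \left(4 - -4\right) \left(\left(\left(-7 + 7\right) - 7\right) - 4\right) = \left(4 + 4\right) \left(\left(0 - 7\right) - 4\right) = 8 \left(-7 - 4\right) = 8 \left(-11\right) = -88$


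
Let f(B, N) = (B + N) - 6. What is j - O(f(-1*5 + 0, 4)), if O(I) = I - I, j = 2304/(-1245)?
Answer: -768/415 ≈ -1.8506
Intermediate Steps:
f(B, N) = -6 + B + N
j = -768/415 (j = 2304*(-1/1245) = -768/415 ≈ -1.8506)
O(I) = 0
j - O(f(-1*5 + 0, 4)) = -768/415 - 1*0 = -768/415 + 0 = -768/415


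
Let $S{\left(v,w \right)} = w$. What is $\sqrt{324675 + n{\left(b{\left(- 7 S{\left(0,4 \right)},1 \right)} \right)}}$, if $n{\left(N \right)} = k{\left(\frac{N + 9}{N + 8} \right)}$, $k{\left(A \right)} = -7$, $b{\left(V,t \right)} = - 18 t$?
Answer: $2 \sqrt{81167} \approx 569.8$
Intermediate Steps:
$n{\left(N \right)} = -7$
$\sqrt{324675 + n{\left(b{\left(- 7 S{\left(0,4 \right)},1 \right)} \right)}} = \sqrt{324675 - 7} = \sqrt{324668} = 2 \sqrt{81167}$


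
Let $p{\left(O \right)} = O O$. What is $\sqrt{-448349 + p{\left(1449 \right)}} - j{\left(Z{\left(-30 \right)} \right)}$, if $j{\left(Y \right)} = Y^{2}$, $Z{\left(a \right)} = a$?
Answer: $-900 + 2 \sqrt{412813} \approx 385.01$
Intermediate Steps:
$p{\left(O \right)} = O^{2}$
$\sqrt{-448349 + p{\left(1449 \right)}} - j{\left(Z{\left(-30 \right)} \right)} = \sqrt{-448349 + 1449^{2}} - \left(-30\right)^{2} = \sqrt{-448349 + 2099601} - 900 = \sqrt{1651252} - 900 = 2 \sqrt{412813} - 900 = -900 + 2 \sqrt{412813}$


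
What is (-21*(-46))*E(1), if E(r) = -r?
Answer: -966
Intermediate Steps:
(-21*(-46))*E(1) = (-21*(-46))*(-1*1) = 966*(-1) = -966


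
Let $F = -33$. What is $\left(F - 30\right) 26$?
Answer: $-1638$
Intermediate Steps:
$\left(F - 30\right) 26 = \left(-33 - 30\right) 26 = \left(-63\right) 26 = -1638$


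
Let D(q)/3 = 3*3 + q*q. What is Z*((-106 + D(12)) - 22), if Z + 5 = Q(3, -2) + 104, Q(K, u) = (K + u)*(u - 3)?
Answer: 31114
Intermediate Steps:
Q(K, u) = (-3 + u)*(K + u) (Q(K, u) = (K + u)*(-3 + u) = (-3 + u)*(K + u))
Z = 94 (Z = -5 + (((-2)² - 3*3 - 3*(-2) + 3*(-2)) + 104) = -5 + ((4 - 9 + 6 - 6) + 104) = -5 + (-5 + 104) = -5 + 99 = 94)
D(q) = 27 + 3*q² (D(q) = 3*(3*3 + q*q) = 3*(9 + q²) = 27 + 3*q²)
Z*((-106 + D(12)) - 22) = 94*((-106 + (27 + 3*12²)) - 22) = 94*((-106 + (27 + 3*144)) - 22) = 94*((-106 + (27 + 432)) - 22) = 94*((-106 + 459) - 22) = 94*(353 - 22) = 94*331 = 31114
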